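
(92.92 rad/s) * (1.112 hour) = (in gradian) 2.368e+07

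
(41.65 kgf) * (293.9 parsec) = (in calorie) 8.853e+20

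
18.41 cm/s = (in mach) 0.0005407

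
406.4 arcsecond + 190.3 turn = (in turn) 190.3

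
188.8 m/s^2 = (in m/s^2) 188.8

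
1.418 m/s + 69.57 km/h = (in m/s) 20.74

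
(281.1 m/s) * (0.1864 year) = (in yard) 1.807e+09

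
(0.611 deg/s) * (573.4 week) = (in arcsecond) 7.628e+11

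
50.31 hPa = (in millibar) 50.31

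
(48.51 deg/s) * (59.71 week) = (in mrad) 3.058e+10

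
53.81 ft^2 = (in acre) 0.001235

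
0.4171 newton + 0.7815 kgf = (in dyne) 8.081e+05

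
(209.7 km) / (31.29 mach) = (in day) 0.0002278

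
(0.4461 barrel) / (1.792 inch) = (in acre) 0.000385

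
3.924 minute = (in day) 0.002725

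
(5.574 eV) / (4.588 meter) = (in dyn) 1.946e-14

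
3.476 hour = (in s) 1.251e+04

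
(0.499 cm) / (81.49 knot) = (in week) 1.968e-10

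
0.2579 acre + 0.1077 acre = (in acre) 0.3656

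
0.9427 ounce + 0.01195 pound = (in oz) 1.134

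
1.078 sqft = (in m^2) 0.1001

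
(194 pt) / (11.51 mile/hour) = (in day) 1.539e-07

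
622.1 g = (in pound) 1.371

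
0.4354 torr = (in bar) 0.0005805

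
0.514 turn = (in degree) 185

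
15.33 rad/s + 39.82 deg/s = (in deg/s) 918.2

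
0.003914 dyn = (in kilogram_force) 3.991e-09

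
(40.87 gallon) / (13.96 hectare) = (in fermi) 1.108e+09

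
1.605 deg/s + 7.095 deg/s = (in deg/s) 8.7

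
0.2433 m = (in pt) 689.7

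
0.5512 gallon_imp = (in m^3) 0.002506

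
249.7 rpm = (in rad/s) 26.15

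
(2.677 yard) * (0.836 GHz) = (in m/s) 2.046e+09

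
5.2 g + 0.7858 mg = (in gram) 5.201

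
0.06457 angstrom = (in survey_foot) 2.118e-11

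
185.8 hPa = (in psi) 2.695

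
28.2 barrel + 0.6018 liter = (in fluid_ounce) 1.516e+05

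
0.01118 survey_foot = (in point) 9.66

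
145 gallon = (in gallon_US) 145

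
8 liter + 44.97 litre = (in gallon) 13.99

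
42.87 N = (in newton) 42.87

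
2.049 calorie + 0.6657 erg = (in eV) 5.351e+19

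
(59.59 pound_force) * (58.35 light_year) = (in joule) 1.463e+20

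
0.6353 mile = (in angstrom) 1.022e+13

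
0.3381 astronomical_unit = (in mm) 5.058e+13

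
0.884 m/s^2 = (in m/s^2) 0.884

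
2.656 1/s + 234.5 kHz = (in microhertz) 2.345e+11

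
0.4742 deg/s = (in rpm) 0.07903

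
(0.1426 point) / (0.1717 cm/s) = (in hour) 8.139e-06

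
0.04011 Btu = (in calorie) 10.11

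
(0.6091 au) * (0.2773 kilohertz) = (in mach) 7.421e+10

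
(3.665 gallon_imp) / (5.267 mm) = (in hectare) 0.0003163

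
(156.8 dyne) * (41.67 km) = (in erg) 6.534e+08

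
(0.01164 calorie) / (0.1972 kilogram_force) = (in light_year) 2.662e-18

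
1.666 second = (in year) 5.283e-08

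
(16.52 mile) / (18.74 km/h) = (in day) 0.05911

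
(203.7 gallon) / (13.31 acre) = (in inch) 0.0005636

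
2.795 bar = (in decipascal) 2.795e+06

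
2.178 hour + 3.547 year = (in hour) 3.107e+04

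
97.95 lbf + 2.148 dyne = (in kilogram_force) 44.43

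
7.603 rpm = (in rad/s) 0.7962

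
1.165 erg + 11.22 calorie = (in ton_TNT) 1.122e-08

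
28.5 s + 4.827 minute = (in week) 0.000526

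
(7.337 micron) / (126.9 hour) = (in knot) 3.122e-11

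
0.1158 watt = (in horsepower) 0.0001553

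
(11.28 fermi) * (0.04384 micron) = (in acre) 1.222e-25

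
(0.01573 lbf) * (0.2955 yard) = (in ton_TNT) 4.519e-12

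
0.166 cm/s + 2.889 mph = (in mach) 0.003798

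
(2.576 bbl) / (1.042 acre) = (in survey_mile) 6.035e-08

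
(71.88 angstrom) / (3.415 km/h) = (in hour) 2.105e-12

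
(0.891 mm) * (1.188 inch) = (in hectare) 2.689e-09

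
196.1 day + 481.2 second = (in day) 196.1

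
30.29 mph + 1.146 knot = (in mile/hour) 31.61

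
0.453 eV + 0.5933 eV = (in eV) 1.046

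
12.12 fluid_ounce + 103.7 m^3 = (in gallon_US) 2.739e+04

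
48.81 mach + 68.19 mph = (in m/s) 1.665e+04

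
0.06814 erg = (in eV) 4.253e+10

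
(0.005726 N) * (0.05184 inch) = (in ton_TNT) 1.802e-15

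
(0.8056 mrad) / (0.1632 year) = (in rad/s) 1.565e-10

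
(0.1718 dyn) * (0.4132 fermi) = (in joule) 7.099e-22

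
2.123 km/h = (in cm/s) 58.97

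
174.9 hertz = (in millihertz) 1.749e+05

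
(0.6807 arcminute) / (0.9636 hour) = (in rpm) 5.451e-07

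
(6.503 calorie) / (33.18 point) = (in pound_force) 522.6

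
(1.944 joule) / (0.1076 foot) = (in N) 59.27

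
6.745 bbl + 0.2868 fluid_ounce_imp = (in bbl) 6.745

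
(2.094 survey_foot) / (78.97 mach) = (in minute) 3.956e-07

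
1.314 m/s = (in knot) 2.554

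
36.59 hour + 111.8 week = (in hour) 1.882e+04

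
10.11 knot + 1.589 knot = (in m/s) 6.018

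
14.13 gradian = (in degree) 12.72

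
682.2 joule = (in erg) 6.822e+09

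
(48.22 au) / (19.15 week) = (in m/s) 6.228e+05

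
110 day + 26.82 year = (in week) 1414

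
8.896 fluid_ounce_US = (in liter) 0.2631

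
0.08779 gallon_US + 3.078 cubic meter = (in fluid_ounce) 1.041e+05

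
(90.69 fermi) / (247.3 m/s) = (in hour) 1.019e-19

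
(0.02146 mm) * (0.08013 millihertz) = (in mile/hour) 3.847e-09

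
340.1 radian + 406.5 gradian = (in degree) 1.985e+04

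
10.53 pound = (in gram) 4776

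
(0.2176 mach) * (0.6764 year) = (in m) 1.58e+09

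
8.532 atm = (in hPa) 8645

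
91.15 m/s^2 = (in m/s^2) 91.15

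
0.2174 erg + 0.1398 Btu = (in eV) 9.206e+20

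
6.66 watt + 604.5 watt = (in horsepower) 0.8196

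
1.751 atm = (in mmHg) 1331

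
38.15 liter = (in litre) 38.15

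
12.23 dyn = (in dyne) 12.23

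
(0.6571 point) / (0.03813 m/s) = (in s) 0.006079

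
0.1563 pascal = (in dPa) 1.563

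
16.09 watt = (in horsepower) 0.02158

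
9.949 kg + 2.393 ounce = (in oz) 353.3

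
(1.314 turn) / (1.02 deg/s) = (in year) 1.471e-05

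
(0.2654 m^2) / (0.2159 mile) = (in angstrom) 7.638e+06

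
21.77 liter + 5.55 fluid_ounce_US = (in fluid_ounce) 741.7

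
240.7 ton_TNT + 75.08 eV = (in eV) 6.286e+30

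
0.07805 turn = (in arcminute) 1686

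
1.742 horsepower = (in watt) 1299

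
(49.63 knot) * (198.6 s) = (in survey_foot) 1.664e+04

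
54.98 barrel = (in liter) 8741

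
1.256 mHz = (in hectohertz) 1.256e-05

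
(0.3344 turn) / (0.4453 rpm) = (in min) 0.751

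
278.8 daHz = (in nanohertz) 2.788e+12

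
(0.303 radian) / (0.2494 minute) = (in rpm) 0.1934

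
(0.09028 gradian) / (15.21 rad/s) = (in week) 1.542e-10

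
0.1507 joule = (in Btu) 0.0001428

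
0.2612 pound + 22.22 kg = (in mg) 2.234e+07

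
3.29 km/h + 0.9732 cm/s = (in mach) 0.002713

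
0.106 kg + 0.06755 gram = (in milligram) 1.061e+05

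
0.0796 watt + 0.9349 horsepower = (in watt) 697.2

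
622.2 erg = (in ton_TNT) 1.487e-14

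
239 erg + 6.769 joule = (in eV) 4.225e+19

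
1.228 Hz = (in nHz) 1.228e+09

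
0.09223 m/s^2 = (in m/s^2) 0.09223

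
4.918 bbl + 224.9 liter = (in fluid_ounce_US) 3.404e+04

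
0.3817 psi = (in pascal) 2632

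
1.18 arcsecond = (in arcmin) 0.01967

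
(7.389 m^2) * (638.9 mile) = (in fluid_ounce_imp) 2.674e+11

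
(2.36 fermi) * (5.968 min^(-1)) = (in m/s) 2.347e-16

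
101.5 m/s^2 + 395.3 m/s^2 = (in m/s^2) 496.8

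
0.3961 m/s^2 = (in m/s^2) 0.3961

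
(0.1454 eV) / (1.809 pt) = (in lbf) 8.206e-18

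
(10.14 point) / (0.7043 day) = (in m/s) 5.879e-08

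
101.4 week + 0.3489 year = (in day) 837.1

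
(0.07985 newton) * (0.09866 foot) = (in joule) 0.002401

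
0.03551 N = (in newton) 0.03551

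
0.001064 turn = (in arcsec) 1379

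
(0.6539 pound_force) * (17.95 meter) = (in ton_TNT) 1.248e-08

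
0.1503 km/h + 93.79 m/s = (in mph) 209.9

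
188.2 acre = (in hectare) 76.16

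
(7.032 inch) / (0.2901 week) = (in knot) 1.979e-06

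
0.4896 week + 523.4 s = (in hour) 82.4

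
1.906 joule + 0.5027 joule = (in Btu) 0.002283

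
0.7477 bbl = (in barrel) 0.7477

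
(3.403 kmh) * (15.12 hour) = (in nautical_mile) 27.78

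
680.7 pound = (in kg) 308.8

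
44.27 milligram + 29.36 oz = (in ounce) 29.36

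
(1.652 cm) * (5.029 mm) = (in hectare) 8.308e-09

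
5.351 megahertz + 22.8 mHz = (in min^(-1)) 3.211e+08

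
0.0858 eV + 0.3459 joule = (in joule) 0.3459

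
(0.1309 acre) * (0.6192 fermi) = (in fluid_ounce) 1.109e-08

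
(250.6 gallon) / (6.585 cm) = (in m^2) 14.41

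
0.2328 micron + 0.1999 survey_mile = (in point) 9.119e+05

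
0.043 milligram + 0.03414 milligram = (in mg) 0.07714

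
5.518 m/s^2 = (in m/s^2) 5.518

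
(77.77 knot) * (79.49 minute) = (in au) 1.276e-06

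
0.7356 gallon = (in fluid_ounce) 94.16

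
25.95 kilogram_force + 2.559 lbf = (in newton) 265.9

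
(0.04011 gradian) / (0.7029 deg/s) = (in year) 1.629e-09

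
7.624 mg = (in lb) 1.681e-05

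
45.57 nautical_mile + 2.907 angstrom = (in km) 84.4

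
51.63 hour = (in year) 0.005894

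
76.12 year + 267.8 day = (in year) 76.85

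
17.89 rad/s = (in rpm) 170.8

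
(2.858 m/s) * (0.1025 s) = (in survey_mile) 0.000182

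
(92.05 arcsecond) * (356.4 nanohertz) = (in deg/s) 9.113e-09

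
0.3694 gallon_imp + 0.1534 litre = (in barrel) 0.01153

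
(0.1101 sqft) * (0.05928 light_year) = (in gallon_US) 1.515e+15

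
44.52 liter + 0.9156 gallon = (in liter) 47.99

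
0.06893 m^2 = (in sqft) 0.742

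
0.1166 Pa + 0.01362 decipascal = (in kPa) 0.000118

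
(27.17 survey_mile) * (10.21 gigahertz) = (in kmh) 1.607e+15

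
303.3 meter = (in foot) 995.1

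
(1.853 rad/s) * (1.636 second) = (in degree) 173.7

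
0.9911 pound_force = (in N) 4.409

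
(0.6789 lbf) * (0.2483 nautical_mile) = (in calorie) 331.9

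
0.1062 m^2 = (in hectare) 1.062e-05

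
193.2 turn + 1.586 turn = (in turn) 194.8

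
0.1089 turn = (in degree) 39.2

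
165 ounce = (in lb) 10.31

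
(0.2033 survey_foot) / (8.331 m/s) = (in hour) 2.066e-06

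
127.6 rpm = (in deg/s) 765.6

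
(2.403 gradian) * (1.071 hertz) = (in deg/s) 2.316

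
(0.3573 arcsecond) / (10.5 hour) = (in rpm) 4.376e-10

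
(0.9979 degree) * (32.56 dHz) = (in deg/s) 3.249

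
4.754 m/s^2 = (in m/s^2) 4.754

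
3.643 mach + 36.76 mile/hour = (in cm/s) 1.257e+05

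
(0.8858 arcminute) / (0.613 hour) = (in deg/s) 6.69e-06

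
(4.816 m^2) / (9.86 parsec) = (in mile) 9.836e-21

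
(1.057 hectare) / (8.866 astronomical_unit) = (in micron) 0.007969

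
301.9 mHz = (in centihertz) 30.19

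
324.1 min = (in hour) 5.402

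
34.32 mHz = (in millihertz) 34.32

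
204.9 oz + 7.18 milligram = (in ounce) 204.9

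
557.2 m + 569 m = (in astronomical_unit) 7.528e-09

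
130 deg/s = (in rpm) 21.67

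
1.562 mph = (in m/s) 0.6983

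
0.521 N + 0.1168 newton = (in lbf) 0.1434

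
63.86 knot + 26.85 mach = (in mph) 2.052e+04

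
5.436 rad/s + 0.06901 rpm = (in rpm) 51.98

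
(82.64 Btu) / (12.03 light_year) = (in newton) 7.661e-13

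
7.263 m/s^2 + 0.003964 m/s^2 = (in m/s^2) 7.267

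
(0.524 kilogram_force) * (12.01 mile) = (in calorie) 2.374e+04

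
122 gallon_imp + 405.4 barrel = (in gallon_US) 1.717e+04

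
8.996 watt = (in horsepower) 0.01206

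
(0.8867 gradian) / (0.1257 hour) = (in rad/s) 3.078e-05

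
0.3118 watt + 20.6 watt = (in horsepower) 0.02804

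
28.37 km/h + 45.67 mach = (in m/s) 1.556e+04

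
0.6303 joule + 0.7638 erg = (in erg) 6.303e+06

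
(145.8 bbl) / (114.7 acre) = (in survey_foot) 0.0001638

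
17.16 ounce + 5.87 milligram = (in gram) 486.5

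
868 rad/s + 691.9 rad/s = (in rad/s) 1560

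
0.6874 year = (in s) 2.168e+07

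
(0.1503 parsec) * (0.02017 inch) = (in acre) 5.871e+08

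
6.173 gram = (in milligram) 6173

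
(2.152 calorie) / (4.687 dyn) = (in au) 1.284e-06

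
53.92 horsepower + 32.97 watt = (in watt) 4.024e+04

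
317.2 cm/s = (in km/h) 11.42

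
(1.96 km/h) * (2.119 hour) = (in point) 1.177e+07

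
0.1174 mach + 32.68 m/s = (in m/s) 72.65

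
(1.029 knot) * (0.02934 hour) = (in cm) 5591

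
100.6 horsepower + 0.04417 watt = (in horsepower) 100.6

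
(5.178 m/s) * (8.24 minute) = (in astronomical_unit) 1.711e-08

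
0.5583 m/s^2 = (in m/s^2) 0.5583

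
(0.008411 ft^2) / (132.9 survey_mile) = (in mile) 2.27e-12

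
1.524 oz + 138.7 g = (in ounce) 6.416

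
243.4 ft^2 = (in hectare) 0.002261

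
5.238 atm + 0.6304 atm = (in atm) 5.868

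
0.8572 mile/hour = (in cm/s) 38.32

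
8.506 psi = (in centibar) 58.65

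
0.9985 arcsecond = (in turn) 7.704e-07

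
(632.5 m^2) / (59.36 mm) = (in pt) 3.02e+07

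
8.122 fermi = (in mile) 5.047e-18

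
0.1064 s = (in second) 0.1064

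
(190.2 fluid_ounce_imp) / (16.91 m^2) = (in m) 0.0003196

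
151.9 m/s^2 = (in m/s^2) 151.9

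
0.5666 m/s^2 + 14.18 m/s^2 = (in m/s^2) 14.75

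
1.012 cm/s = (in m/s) 0.01012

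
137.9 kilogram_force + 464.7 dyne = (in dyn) 1.352e+08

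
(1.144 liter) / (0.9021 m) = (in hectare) 1.268e-07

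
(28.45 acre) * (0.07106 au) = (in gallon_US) 3.233e+17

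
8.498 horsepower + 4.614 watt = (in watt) 6342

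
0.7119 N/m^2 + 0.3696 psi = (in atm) 0.02516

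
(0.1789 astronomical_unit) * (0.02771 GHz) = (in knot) 1.442e+18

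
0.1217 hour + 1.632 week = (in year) 0.03131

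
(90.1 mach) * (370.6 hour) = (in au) 0.2736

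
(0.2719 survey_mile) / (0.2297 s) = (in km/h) 6858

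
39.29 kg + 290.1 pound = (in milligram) 1.709e+08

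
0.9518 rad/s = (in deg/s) 54.53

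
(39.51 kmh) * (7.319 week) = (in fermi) 4.858e+22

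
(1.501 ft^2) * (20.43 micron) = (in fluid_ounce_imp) 0.1003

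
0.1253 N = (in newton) 0.1253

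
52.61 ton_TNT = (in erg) 2.201e+18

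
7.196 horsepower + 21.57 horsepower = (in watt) 2.145e+04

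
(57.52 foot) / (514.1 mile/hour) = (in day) 8.829e-07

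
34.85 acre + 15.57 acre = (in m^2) 2.04e+05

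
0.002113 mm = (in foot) 6.932e-06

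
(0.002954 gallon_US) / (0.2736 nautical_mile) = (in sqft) 2.375e-07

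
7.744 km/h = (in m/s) 2.151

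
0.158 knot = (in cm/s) 8.128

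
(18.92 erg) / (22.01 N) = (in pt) 0.0002437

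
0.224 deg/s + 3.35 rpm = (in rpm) 3.387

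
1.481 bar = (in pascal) 1.481e+05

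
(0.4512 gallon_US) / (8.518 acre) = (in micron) 0.04955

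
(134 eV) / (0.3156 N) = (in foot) 2.232e-16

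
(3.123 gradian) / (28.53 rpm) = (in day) 1.9e-07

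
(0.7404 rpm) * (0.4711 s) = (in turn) 0.005813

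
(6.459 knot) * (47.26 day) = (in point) 3.846e+10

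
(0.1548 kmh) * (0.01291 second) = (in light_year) 5.868e-20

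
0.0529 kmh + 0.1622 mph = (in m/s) 0.0872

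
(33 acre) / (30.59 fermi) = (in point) 1.238e+22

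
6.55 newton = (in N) 6.55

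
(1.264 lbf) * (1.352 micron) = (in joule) 7.602e-06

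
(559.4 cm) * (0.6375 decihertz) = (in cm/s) 35.66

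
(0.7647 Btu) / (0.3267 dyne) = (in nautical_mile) 1.333e+05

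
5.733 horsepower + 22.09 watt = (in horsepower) 5.763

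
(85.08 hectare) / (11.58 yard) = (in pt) 2.278e+08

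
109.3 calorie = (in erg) 4.573e+09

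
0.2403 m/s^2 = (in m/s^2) 0.2403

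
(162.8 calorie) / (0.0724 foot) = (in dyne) 3.087e+09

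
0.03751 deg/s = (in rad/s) 0.0006547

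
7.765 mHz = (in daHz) 0.0007765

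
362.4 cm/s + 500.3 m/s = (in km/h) 1814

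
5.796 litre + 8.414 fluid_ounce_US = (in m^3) 0.006045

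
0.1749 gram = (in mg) 174.9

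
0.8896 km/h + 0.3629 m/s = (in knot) 1.186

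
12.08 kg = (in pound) 26.63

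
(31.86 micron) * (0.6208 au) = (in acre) 731.1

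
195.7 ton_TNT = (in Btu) 7.761e+08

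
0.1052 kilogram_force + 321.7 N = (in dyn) 3.227e+07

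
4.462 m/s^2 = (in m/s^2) 4.462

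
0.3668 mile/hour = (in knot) 0.3187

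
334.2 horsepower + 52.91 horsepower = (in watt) 2.887e+05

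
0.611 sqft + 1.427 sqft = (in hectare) 1.893e-05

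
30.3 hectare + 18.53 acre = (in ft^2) 4.069e+06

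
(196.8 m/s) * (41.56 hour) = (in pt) 8.346e+10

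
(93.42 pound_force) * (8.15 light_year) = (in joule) 3.204e+19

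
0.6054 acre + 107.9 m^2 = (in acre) 0.6321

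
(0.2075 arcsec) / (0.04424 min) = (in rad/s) 3.79e-07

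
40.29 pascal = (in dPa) 402.9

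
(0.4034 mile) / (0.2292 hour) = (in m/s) 0.7868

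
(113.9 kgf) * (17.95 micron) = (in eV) 1.251e+17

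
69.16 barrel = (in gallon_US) 2905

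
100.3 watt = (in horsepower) 0.1345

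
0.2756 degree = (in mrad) 4.81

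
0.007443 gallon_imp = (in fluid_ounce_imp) 1.191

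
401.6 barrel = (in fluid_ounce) 2.159e+06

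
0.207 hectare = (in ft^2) 2.228e+04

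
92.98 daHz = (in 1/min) 5.579e+04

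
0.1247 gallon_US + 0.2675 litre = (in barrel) 0.004652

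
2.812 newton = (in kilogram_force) 0.2867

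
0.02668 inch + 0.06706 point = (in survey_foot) 0.002301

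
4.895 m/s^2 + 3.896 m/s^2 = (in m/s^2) 8.791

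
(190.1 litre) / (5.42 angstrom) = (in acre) 8.667e+04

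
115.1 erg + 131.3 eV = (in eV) 7.184e+13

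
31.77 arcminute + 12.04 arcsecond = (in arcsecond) 1918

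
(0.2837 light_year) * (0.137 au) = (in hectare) 5.501e+21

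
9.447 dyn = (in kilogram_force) 9.633e-06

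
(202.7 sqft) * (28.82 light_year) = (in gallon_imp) 1.129e+21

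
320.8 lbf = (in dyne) 1.427e+08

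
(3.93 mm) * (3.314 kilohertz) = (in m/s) 13.02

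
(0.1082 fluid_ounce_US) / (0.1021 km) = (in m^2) 3.134e-08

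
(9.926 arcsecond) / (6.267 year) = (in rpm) 2.325e-12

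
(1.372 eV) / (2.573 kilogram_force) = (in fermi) 8.712e-06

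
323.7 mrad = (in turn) 0.05152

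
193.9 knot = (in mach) 0.293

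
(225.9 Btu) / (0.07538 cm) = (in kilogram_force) 3.224e+07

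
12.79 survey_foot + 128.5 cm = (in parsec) 1.68e-16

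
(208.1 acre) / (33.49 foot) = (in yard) 9.022e+04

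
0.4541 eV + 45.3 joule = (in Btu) 0.04294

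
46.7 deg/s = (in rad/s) 0.8151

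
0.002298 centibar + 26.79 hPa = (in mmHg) 20.11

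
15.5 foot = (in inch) 186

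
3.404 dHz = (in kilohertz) 0.0003404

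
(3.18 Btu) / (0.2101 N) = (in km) 15.97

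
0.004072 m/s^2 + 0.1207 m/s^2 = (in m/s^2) 0.1248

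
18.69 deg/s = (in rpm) 3.115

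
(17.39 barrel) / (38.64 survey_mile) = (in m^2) 4.446e-05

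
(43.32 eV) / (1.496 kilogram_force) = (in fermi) 0.0004731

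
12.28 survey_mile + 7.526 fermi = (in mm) 1.976e+07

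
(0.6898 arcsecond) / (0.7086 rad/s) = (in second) 4.72e-06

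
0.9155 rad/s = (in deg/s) 52.45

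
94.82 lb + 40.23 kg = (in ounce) 2936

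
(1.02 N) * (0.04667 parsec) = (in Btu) 1.392e+12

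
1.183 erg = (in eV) 7.384e+11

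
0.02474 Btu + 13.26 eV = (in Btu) 0.02474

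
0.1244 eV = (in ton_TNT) 4.764e-30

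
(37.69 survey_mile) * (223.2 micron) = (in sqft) 145.7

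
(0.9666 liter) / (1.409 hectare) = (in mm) 6.86e-05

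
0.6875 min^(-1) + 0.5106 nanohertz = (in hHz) 0.0001146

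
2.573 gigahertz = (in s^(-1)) 2.573e+09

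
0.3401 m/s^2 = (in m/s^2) 0.3401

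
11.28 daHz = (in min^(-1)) 6768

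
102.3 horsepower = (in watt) 7.629e+04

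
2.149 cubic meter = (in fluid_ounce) 7.267e+04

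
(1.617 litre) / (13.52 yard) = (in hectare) 1.308e-08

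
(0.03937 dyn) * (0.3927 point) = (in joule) 5.454e-11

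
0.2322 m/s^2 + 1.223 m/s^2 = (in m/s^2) 1.455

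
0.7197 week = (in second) 4.353e+05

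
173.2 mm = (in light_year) 1.831e-17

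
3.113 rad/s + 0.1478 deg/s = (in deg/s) 178.5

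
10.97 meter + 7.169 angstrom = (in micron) 1.097e+07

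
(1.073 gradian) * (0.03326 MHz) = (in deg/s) 3.212e+04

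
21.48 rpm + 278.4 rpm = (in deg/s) 1799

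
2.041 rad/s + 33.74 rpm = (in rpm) 53.23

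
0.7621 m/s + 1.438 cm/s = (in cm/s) 77.65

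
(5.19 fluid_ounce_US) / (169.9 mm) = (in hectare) 9.034e-08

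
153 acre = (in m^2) 6.192e+05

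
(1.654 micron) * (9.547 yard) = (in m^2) 1.444e-05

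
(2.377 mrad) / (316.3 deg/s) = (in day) 4.984e-09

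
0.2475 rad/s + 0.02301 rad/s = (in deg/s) 15.5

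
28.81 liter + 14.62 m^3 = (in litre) 1.465e+04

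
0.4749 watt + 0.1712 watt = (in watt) 0.6461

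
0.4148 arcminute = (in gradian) 0.007681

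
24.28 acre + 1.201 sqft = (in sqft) 1.058e+06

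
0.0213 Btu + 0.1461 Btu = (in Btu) 0.1674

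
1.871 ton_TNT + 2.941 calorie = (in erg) 7.828e+16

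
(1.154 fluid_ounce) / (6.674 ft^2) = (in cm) 0.005504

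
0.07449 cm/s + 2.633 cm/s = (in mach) 7.952e-05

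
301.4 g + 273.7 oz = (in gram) 8061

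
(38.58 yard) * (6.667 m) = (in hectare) 0.02352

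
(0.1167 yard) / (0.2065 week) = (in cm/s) 8.544e-05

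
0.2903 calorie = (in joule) 1.215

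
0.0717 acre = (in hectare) 0.02902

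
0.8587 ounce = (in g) 24.34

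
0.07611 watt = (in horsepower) 0.0001021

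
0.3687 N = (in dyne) 3.687e+04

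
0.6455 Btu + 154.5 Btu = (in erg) 1.637e+12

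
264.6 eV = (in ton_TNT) 1.013e-26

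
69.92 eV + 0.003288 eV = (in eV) 69.92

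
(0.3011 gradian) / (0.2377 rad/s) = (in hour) 5.527e-06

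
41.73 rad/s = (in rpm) 398.5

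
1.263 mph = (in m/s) 0.5646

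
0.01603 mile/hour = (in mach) 2.105e-05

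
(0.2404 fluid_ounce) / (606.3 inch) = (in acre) 1.141e-10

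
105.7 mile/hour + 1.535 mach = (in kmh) 2052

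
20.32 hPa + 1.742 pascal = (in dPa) 2.034e+04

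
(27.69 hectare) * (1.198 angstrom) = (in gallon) 0.008763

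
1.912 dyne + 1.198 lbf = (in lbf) 1.198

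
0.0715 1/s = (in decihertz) 0.715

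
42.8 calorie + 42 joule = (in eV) 1.38e+21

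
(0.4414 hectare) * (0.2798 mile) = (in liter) 1.988e+09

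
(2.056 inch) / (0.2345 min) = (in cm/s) 0.3712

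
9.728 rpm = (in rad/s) 1.019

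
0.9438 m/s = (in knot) 1.835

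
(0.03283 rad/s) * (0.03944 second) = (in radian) 0.001295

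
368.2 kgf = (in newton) 3611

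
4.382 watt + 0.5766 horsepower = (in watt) 434.4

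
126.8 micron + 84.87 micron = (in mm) 0.2117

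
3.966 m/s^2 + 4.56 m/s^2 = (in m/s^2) 8.526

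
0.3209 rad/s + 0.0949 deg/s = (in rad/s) 0.3226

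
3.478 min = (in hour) 0.05797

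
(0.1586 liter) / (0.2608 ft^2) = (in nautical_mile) 3.534e-06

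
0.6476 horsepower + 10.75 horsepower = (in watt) 8499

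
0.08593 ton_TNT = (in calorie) 8.593e+07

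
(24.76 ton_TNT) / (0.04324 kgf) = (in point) 6.925e+14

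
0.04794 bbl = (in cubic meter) 0.007622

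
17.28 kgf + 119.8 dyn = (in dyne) 1.695e+07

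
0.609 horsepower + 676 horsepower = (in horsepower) 676.6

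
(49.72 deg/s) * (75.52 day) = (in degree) 3.244e+08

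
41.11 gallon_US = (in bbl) 0.9788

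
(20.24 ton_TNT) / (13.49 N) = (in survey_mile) 3.901e+06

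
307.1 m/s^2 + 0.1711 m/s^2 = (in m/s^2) 307.3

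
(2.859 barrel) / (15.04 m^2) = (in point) 85.67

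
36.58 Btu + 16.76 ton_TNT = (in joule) 7.012e+10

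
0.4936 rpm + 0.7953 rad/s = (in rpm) 8.088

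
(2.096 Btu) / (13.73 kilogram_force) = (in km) 0.01642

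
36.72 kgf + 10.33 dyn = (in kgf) 36.72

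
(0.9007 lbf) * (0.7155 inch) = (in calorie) 0.0174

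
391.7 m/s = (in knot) 761.4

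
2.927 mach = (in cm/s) 9.966e+04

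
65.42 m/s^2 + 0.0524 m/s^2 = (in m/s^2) 65.47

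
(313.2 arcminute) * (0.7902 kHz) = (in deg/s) 4125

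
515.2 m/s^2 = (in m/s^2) 515.2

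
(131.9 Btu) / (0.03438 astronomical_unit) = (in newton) 2.706e-05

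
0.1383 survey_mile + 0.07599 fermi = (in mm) 2.226e+05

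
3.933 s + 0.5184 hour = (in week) 0.003092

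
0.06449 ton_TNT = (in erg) 2.698e+15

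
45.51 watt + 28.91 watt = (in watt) 74.42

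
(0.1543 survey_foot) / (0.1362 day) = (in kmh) 1.439e-05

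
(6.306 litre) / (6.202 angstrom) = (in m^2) 1.017e+07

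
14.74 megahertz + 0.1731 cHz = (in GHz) 0.01474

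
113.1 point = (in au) 2.667e-13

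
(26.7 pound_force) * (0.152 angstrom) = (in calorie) 4.315e-10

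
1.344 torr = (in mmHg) 1.344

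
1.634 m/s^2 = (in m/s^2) 1.634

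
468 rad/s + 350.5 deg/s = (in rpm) 4527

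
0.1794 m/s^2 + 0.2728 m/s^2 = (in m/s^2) 0.4522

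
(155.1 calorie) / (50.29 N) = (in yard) 14.11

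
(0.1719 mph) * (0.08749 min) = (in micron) 4.034e+05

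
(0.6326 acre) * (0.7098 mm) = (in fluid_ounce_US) 6.144e+04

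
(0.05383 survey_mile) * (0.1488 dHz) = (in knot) 2.506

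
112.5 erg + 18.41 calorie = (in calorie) 18.41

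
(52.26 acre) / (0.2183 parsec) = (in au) 2.099e-22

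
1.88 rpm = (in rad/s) 0.1969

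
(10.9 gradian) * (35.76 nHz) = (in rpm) 5.847e-08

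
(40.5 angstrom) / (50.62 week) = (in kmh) 4.762e-16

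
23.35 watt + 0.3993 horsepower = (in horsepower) 0.4306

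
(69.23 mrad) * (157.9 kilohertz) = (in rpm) 1.044e+05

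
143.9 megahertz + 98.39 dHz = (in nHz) 1.439e+17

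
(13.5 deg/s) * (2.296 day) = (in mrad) 4.674e+07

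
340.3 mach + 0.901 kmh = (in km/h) 4.171e+05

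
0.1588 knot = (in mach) 0.0002399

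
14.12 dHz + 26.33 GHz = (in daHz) 2.633e+09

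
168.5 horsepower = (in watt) 1.257e+05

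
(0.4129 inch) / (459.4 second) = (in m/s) 2.283e-05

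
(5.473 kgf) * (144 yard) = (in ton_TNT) 1.689e-06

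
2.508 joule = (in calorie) 0.5994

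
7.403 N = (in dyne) 7.403e+05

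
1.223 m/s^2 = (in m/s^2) 1.223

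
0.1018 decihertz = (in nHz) 1.018e+07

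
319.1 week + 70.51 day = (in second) 1.991e+08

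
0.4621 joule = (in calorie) 0.1104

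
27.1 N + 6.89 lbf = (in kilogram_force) 5.889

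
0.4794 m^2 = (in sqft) 5.16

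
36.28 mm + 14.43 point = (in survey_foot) 0.1357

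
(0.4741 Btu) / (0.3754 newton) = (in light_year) 1.408e-13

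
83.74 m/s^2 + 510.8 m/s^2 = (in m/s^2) 594.5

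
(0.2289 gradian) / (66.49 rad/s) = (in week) 8.941e-11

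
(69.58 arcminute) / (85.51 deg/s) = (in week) 2.242e-08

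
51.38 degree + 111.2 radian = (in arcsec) 2.312e+07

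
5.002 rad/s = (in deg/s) 286.6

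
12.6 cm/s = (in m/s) 0.126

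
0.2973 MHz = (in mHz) 2.973e+08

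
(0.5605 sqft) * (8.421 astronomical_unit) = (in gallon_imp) 1.443e+13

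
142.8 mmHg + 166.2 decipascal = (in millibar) 190.6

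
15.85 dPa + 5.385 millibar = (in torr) 4.051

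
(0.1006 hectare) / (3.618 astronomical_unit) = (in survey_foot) 6.098e-09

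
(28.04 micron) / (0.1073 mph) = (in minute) 9.743e-06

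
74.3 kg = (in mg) 7.43e+07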